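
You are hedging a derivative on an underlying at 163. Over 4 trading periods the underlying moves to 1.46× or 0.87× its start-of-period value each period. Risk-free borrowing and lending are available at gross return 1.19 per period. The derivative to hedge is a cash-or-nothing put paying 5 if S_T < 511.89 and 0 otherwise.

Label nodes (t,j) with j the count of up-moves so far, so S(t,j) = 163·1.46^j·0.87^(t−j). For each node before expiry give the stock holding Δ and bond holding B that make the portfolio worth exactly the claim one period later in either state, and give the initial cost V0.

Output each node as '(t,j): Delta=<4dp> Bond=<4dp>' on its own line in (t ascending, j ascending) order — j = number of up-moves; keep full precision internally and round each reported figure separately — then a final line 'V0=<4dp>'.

The replicating-portfolio and risk-neutral prices coincide; use p* = (1.19−0.87)/(1.46−0.87) = 0.5424 for the latter.
Terminal values V(4,·): V(4,0)=5.0000, V(4,1)=5.0000, V(4,2)=5.0000, V(4,3)=5.0000, V(4,4)=0.0000
  t=3,j=0: stock 107.3360 → up 156.7105 (V=5.0000), down 93.3823 (V=5.0000). Price 4.2017; hedge Δ=0.0000, bond B=4.2017.
  t=3,j=1: stock 180.1271 → up 262.9855 (V=5.0000), down 156.7105 (V=5.0000). Price 4.2017; hedge Δ=0.0000, bond B=4.2017.
  t=3,j=2: stock 302.2822 → up 441.3320 (V=5.0000), down 262.9855 (V=5.0000). Price 4.2017; hedge Δ=0.0000, bond B=4.2017.
  t=3,j=3: stock 507.2782 → up 740.6261 (V=0.0000), down 441.3320 (V=5.0000). Price 1.9228; hedge Δ=-0.0167, bond B=10.3974.
  t=2,j=0: stock 123.3747 → up 180.1271 (V=4.2017), down 107.3360 (V=4.2017). Price 3.5308; hedge Δ=0.0000, bond B=3.5308.
  t=2,j=1: stock 207.0426 → up 302.2822 (V=4.2017), down 180.1271 (V=4.2017). Price 3.5308; hedge Δ=0.0000, bond B=3.5308.
  t=2,j=2: stock 347.4508 → up 507.2782 (V=1.9228), down 302.2822 (V=4.2017). Price 2.4922; hedge Δ=-0.0111, bond B=6.3547.
  t=1,j=0: stock 141.8100 → up 207.0426 (V=3.5308), down 123.3747 (V=3.5308). Price 2.9671; hedge Δ=0.0000, bond B=2.9671.
  t=1,j=1: stock 237.9800 → up 347.4508 (V=2.4922), down 207.0426 (V=3.5308). Price 2.4937; hedge Δ=-0.0074, bond B=4.2541.
  t=0,j=0: stock 163.0000 → up 237.9800 (V=2.4937), down 141.8100 (V=2.9671). Price 2.2776; hedge Δ=-0.0049, bond B=3.0799.
Each (Δ,B) replicates both successor values, so the strategy is self-financing and V0 is arbitrage-free.

(0,0): Delta=-0.0049 Bond=3.0799
(1,0): Delta=0.0000 Bond=2.9671
(1,1): Delta=-0.0074 Bond=4.2541
(2,0): Delta=0.0000 Bond=3.5308
(2,1): Delta=0.0000 Bond=3.5308
(2,2): Delta=-0.0111 Bond=6.3547
(3,0): Delta=0.0000 Bond=4.2017
(3,1): Delta=0.0000 Bond=4.2017
(3,2): Delta=0.0000 Bond=4.2017
(3,3): Delta=-0.0167 Bond=10.3974
V0=2.2776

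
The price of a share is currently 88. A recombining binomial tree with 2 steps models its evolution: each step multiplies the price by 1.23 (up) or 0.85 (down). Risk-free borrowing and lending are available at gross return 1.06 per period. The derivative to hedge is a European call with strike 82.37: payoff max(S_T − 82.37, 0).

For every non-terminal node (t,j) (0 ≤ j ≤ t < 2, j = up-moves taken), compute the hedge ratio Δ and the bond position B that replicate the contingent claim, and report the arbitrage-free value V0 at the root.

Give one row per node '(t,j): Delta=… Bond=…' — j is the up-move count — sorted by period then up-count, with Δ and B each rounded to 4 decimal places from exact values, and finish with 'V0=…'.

No-arbitrage ⇒ martingale measure with p* = (R−d)/(u−d) = 0.5526.
Payoff layer (t=2): V(2,0)=0.0000, V(2,1)=9.6340, V(2,2)=50.7652
(1,0): S=74.8000. Δ = (V_up−V_dn)/(S_up−S_dn) = (9.6340−0.0000)/(92.0040−63.5800) = 0.3389. V = [p*·9.6340 + (1−p*)·0.0000]/1.06 = 5.0227. B = V − Δ·S = -20.3299.
(1,1): S=108.2400. Δ = (V_up−V_dn)/(S_up−S_dn) = (50.7652−9.6340)/(133.1352−92.0040) = 1.0000. V = [p*·50.7652 + (1−p*)·9.6340]/1.06 = 30.5325. B = V − Δ·S = -77.7075.
(0,0): S=88.0000. Δ = (V_up−V_dn)/(S_up−S_dn) = (30.5325−5.0227)/(108.2400−74.8000) = 0.7629. V = [p*·30.5325 + (1−p*)·5.0227]/1.06 = 18.0379. B = V − Δ·S = -49.0930.
Root portfolio cost Δ·88+B reproduces V0=18.0379.

(0,0): Delta=0.7629 Bond=-49.0930
(1,0): Delta=0.3389 Bond=-20.3299
(1,1): Delta=1.0000 Bond=-77.7075
V0=18.0379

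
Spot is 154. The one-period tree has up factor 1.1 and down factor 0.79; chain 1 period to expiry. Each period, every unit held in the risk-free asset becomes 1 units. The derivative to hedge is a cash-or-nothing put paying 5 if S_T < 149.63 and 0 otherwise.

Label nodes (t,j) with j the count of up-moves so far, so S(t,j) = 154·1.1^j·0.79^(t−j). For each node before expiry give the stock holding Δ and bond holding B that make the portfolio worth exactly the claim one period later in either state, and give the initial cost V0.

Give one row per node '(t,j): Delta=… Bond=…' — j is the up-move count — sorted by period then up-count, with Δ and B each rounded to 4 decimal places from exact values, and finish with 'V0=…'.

(0,0): Delta=-0.1047 Bond=17.7419
V0=1.6129

No-arbitrage ⇒ martingale measure with p* = (R−d)/(u−d) = 0.6774.
Terminal payoffs: V(1,0)=5.0000, V(1,1)=0.0000
Node (0,0) S=154.0000: V=(p*·0.0000+(1−p*)·5.0000)/1=1.6129; Δ=(0.0000−5.0000)/(169.4000−121.6600)=-0.1047; B=V−Δ·S=17.7419
Self-financing check: at every node Δ·S+B equals the discounted successor values.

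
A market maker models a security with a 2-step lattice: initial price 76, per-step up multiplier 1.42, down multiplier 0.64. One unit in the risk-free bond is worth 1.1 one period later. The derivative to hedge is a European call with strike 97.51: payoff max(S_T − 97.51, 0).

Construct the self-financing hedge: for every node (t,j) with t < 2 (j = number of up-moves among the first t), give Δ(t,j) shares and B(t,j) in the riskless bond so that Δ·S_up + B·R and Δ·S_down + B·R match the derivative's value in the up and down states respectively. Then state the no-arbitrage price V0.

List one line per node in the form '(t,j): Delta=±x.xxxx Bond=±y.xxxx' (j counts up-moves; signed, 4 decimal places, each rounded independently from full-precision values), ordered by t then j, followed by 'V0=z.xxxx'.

The replicating-portfolio and risk-neutral prices coincide; use p* = (1.1−0.64)/(1.42−0.64) = 0.5897 for the latter.
Terminal values V(2,·): V(2,0)=0.0000, V(2,1)=0.0000, V(2,2)=55.7364
  t=1,j=0: stock 48.6400 → up 69.0688 (V=0.0000), down 31.1296 (V=0.0000). Price 0.0000; hedge Δ=0.0000, bond B=0.0000.
  t=1,j=1: stock 107.9200 → up 153.2464 (V=55.7364), down 69.0688 (V=0.0000). Price 29.8820; hedge Δ=0.6621, bond B=-41.5749.
  t=0,j=0: stock 76.0000 → up 107.9200 (V=29.8820), down 48.6400 (V=0.0000). Price 16.0206; hedge Δ=0.5041, bond B=-22.2896.
Check: Δ(0,0)·S0 + B(0,0) = 16.0206 = V0.

(0,0): Delta=0.5041 Bond=-22.2896
(1,0): Delta=0.0000 Bond=0.0000
(1,1): Delta=0.6621 Bond=-41.5749
V0=16.0206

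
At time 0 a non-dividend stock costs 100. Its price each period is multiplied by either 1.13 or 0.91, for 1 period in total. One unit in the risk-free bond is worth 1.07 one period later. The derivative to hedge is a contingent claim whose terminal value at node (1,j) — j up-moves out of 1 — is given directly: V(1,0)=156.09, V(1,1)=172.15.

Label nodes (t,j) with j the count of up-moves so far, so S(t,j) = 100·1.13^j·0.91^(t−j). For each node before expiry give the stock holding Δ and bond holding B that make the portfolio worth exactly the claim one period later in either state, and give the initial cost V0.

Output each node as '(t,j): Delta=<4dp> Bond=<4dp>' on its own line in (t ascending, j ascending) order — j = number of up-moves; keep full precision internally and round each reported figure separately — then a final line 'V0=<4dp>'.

Under the risk-neutral measure, an up-move has probability p* = (R−d)/(u−d) = 0.7273 and values discount at R = 1.07.
Payoff layer (t=1): V(1,0)=156.0900, V(1,1)=172.1500
  t=0,j=0: stock 100.0000 → up 113.0000 (V=172.1500), down 91.0000 (V=156.0900). Price 156.7944; hedge Δ=0.7300, bond B=83.7944.
Root portfolio cost Δ·100+B reproduces V0=156.7944.

(0,0): Delta=0.7300 Bond=83.7944
V0=156.7944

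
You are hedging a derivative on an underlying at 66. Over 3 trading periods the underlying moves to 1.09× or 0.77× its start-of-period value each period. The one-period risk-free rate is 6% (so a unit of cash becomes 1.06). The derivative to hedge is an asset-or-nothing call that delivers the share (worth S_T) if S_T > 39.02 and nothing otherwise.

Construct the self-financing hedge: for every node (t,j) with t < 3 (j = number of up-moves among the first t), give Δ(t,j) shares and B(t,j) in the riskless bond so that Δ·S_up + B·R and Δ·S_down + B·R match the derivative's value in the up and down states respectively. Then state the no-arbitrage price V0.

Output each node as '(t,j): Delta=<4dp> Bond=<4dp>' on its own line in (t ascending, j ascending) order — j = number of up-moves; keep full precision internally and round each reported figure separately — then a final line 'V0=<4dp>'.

The replicating-portfolio and risk-neutral prices coincide; use p* = (1.06−0.77)/(1.09−0.77) = 0.9062 for the latter.
Terminal payoffs: V(3,0)=0.0000, V(3,1)=42.6532, V(3,2)=60.3792, V(3,3)=85.4719
Node (2,0) S=39.1314: V=(p*·42.6532+(1−p*)·0.0000)/1.06=36.4665; Δ=(42.6532−0.0000)/(42.6532−30.1312)=3.4062; B=V−Δ·S=-96.8248
Node (2,1) S=55.3938: V=(p*·60.3792+(1−p*)·42.6532)/1.06=55.3938; Δ=(60.3792−42.6532)/(60.3792−42.6532)=1.0000; B=V−Δ·S=0.0000
Node (2,2) S=78.4146: V=(p*·85.4719+(1−p*)·60.3792)/1.06=78.4146; Δ=(85.4719−60.3792)/(85.4719−60.3792)=1.0000; B=V−Δ·S=0.0000
Node (1,0) S=50.8200: V=(p*·55.3938+(1−p*)·36.4665)/1.06=50.5843; Δ=(55.3938−36.4665)/(55.3938−39.1314)=1.1639; B=V−Δ·S=-8.5635
Node (1,1) S=71.9400: V=(p*·78.4146+(1−p*)·55.3938)/1.06=71.9400; Δ=(78.4146−55.3938)/(78.4146−55.3938)=1.0000; B=V−Δ·S=0.0000
Node (0,0) S=66.0000: V=(p*·71.9400+(1−p*)·50.5843)/1.06=65.9792; Δ=(71.9400−50.5843)/(71.9400−50.8200)=1.0112; B=V−Δ·S=-0.7574
Root portfolio cost Δ·66+B reproduces V0=65.9792.

(0,0): Delta=1.0112 Bond=-0.7574
(1,0): Delta=1.1639 Bond=-8.5635
(1,1): Delta=1.0000 Bond=0.0000
(2,0): Delta=3.4062 Bond=-96.8248
(2,1): Delta=1.0000 Bond=0.0000
(2,2): Delta=1.0000 Bond=0.0000
V0=65.9792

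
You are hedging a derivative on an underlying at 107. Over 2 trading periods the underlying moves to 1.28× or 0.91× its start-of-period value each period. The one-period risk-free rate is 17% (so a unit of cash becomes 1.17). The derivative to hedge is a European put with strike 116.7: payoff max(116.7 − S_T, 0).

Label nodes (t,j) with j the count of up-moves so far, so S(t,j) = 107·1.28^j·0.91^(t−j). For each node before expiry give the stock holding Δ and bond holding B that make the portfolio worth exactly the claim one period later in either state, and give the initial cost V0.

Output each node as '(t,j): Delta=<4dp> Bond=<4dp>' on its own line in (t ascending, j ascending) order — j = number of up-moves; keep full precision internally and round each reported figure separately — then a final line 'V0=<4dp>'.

(0,0): Delta=-0.1803 Bond=21.1072
(1,0): Delta=-0.7798 Bond=83.0664
(1,1): Delta=0.0000 Bond=0.0000
V0=1.8139

Under the risk-neutral measure, an up-move has probability p* = (R−d)/(u−d) = 0.7027 and values discount at R = 1.17.
Payoff layer (t=2): V(2,0)=28.0933, V(2,1)=0.0000, V(2,2)=0.0000
  t=1,j=0: stock 97.3700 → up 124.6336 (V=0.0000), down 88.6067 (V=28.0933). Price 7.1385; hedge Δ=-0.7798, bond B=83.0664.
  t=1,j=1: stock 136.9600 → up 175.3088 (V=0.0000), down 124.6336 (V=0.0000). Price 0.0000; hedge Δ=0.0000, bond B=0.0000.
  t=0,j=0: stock 107.0000 → up 136.9600 (V=0.0000), down 97.3700 (V=7.1385). Price 1.8139; hedge Δ=-0.1803, bond B=21.1072.
Each (Δ,B) replicates both successor values, so the strategy is self-financing and V0 is arbitrage-free.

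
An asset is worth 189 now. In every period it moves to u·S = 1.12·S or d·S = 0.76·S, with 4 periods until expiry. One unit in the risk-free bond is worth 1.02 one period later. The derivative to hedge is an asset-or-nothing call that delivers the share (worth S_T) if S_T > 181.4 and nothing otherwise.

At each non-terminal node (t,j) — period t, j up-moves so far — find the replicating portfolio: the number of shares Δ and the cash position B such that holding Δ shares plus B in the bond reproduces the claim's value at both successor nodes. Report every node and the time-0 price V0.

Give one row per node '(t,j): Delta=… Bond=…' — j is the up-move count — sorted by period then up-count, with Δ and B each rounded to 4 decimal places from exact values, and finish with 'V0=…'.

(0,0): Delta=1.7136 Bond=-171.0804
(1,0): Delta=1.9566 Bond=-209.4024
(1,1): Delta=1.6502 Bond=-161.0788
(2,0): Delta=0.0000 Bond=0.0000
(2,1): Delta=2.4672 Bond=-295.7407
(2,2): Delta=1.4369 Bond=-113.7464
(3,0): Delta=0.0000 Bond=0.0000
(3,1): Delta=0.0000 Bond=0.0000
(3,2): Delta=3.1111 Bond=-417.6768
(3,3): Delta=1.0000 Bond=0.0000
V0=152.7876

Risk-neutral probability p* = (R−d)/(u−d) = (1.02−0.76)/(1.12−0.76) = 0.7222.
Terminal payoffs: V(4,0)=0.0000, V(4,1)=0.0000, V(4,2)=0.0000, V(4,3)=201.8039, V(4,4)=297.3952
Node (3,0) S=82.9665: V=(p*·0.0000+(1−p*)·0.0000)/1.02=0.0000; Δ=(0.0000−0.0000)/(92.9224−63.0545)=0.0000; B=V−Δ·S=0.0000
Node (3,1) S=122.2664: V=(p*·0.0000+(1−p*)·0.0000)/1.02=0.0000; Δ=(0.0000−0.0000)/(136.9383−92.9224)=0.0000; B=V−Δ·S=0.0000
Node (3,2) S=180.1820: V=(p*·201.8039+(1−p*)·0.0000)/1.02=142.8894; Δ=(201.8039−0.0000)/(201.8039−136.9383)=3.1111; B=V−Δ·S=-417.6768
Node (3,3) S=265.5314: V=(p*·297.3952+(1−p*)·201.8039)/1.02=265.5314; Δ=(297.3952−201.8039)/(297.3952−201.8039)=1.0000; B=V−Δ·S=0.0000
Node (2,0) S=109.1664: V=(p*·0.0000+(1−p*)·0.0000)/1.02=0.0000; Δ=(0.0000−0.0000)/(122.2664−82.9665)=0.0000; B=V−Δ·S=0.0000
Node (2,1) S=160.8768: V=(p*·142.8894+(1−p*)·0.0000)/1.02=101.1744; Δ=(142.8894−0.0000)/(180.1820−122.2664)=2.4672; B=V−Δ·S=-295.7407
Node (2,2) S=237.0816: V=(p*·265.5314+(1−p*)·142.8894)/1.02=226.9257; Δ=(265.5314−142.8894)/(265.5314−180.1820)=1.4369; B=V−Δ·S=-113.7464
Node (1,0) S=143.6400: V=(p*·101.1744+(1−p*)·0.0000)/1.02=71.6377; Δ=(101.1744−0.0000)/(160.8768−109.1664)=1.9566; B=V−Δ·S=-209.4024
Node (1,1) S=211.6800: V=(p*·226.9257+(1−p*)·101.1744)/1.02=188.2302; Δ=(226.9257−101.1744)/(237.0816−160.8768)=1.6502; B=V−Δ·S=-161.0788
Node (0,0) S=189.0000: V=(p*·188.2302+(1−p*)·71.6377)/1.02=152.7876; Δ=(188.2302−71.6377)/(211.6800−143.6400)=1.7136; B=V−Δ·S=-171.0804
Self-financing check: at every node Δ·S+B equals the discounted successor values.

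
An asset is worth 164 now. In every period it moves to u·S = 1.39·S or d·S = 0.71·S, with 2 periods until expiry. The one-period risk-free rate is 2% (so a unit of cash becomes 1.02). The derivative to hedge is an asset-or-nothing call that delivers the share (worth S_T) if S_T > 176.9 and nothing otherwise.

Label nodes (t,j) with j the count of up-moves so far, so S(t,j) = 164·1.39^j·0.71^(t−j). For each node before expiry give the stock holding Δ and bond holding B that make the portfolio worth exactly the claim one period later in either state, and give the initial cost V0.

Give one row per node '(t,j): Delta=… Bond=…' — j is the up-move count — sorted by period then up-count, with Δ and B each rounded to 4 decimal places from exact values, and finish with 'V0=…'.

Under the risk-neutral measure, an up-move has probability p* = (R−d)/(u−d) = 0.4559 and values discount at R = 1.02.
Payoff layer (t=2): V(2,0)=0.0000, V(2,1)=0.0000, V(2,2)=316.8644
Node (1,0) S=116.4400: V=(p*·0.0000+(1−p*)·0.0000)/1.02=0.0000; Δ=(0.0000−0.0000)/(161.8516−82.6724)=0.0000; B=V−Δ·S=0.0000
Node (1,1) S=227.9600: V=(p*·316.8644+(1−p*)·0.0000)/1.02=141.6205; Δ=(316.8644−0.0000)/(316.8644−161.8516)=2.0441; B=V−Δ·S=-324.3566
Node (0,0) S=164.0000: V=(p*·141.6205+(1−p*)·0.0000)/1.02=63.2964; Δ=(141.6205−0.0000)/(227.9600−116.4400)=1.2699; B=V−Δ·S=-144.9691
The time-0 hedge costs 63.2964, which is the no-arbitrage price.

(0,0): Delta=1.2699 Bond=-144.9691
(1,0): Delta=0.0000 Bond=0.0000
(1,1): Delta=2.0441 Bond=-324.3566
V0=63.2964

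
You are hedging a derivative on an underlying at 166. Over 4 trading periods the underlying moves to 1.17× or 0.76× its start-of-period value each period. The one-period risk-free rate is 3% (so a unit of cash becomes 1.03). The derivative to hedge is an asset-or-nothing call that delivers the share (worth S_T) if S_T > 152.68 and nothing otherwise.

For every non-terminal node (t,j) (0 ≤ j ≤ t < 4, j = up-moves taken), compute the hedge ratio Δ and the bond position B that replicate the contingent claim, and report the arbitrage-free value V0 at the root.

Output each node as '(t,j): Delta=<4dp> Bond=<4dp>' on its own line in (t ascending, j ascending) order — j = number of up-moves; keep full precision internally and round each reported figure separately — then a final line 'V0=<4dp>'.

(0,0): Delta=1.6256 Bond=-147.8378
(1,0): Delta=1.5968 Bond=-148.6473
(1,1): Delta=1.6352 Bond=-154.1528
(2,0): Delta=0.0000 Bond=0.0000
(2,1): Delta=2.1347 Bond=-232.4955
(2,2): Delta=1.4670 Bond=-120.5532
(3,0): Delta=0.0000 Bond=0.0000
(3,1): Delta=0.0000 Bond=0.0000
(3,2): Delta=2.8537 Bond=-363.6401
(3,3): Delta=1.0000 Bond=0.0000
V0=122.0067

The replicating-portfolio and risk-neutral prices coincide; use p* = (1.03−0.76)/(1.17−0.76) = 0.6585 for the latter.
Payoff layer (t=4): V(4,0)=0.0000, V(4,1)=0.0000, V(4,2)=0.0000, V(4,3)=202.0595, V(4,4)=311.0653
(3,0): S=72.8700. Δ = (V_up−V_dn)/(S_up−S_dn) = (0.0000−0.0000)/(85.2579−55.3812) = 0.0000. V = [p*·0.0000 + (1−p*)·0.0000]/1.03 = 0.0000. B = V − Δ·S = 0.0000.
(3,1): S=112.1815. Δ = (V_up−V_dn)/(S_up−S_dn) = (0.0000−0.0000)/(131.2523−85.2579) = 0.0000. V = [p*·0.0000 + (1−p*)·0.0000]/1.03 = 0.0000. B = V − Δ·S = 0.0000.
(3,2): S=172.7004. Δ = (V_up−V_dn)/(S_up−S_dn) = (202.0595−0.0000)/(202.0595−131.2523) = 2.8537. V = [p*·202.0595 + (1−p*)·0.0000]/1.03 = 129.1879. B = V − Δ·S = -363.6401.
(3,3): S=265.8678. Δ = (V_up−V_dn)/(S_up−S_dn) = (311.0653−202.0595)/(311.0653−202.0595) = 1.0000. V = [p*·311.0653 + (1−p*)·202.0595]/1.03 = 265.8678. B = V − Δ·S = 0.0000.
(2,0): S=95.8816. Δ = (V_up−V_dn)/(S_up−S_dn) = (0.0000−0.0000)/(112.1815−72.8700) = 0.0000. V = [p*·0.0000 + (1−p*)·0.0000]/1.03 = 0.0000. B = V − Δ·S = 0.0000.
(2,1): S=147.6072. Δ = (V_up−V_dn)/(S_up−S_dn) = (129.1879−0.0000)/(172.7004−112.1815) = 2.1347. V = [p*·129.1879 + (1−p*)·0.0000]/1.03 = 82.5971. B = V − Δ·S = -232.4955.
(2,2): S=227.2374. Δ = (V_up−V_dn)/(S_up−S_dn) = (265.8678−129.1879)/(265.8678−172.7004) = 1.4670. V = [p*·265.8678 + (1−p*)·129.1879]/1.03 = 212.8122. B = V − Δ·S = -120.5532.
(1,0): S=126.1600. Δ = (V_up−V_dn)/(S_up−S_dn) = (82.5971−0.0000)/(147.6072−95.8816) = 1.5968. V = [p*·82.5971 + (1−p*)·0.0000]/1.03 = 52.8089. B = V − Δ·S = -148.6473.
(1,1): S=194.2200. Δ = (V_up−V_dn)/(S_up−S_dn) = (212.8122−82.5971)/(227.2374−147.6072) = 1.6352. V = [p*·212.8122 + (1−p*)·82.5971]/1.03 = 163.4452. B = V − Δ·S = -154.1528.
(0,0): S=166.0000. Δ = (V_up−V_dn)/(S_up−S_dn) = (163.4452−52.8089)/(194.2200−126.1600) = 1.6256. V = [p*·163.4452 + (1−p*)·52.8089]/1.03 = 122.0067. B = V − Δ·S = -147.8378.
Each (Δ,B) replicates both successor values, so the strategy is self-financing and V0 is arbitrage-free.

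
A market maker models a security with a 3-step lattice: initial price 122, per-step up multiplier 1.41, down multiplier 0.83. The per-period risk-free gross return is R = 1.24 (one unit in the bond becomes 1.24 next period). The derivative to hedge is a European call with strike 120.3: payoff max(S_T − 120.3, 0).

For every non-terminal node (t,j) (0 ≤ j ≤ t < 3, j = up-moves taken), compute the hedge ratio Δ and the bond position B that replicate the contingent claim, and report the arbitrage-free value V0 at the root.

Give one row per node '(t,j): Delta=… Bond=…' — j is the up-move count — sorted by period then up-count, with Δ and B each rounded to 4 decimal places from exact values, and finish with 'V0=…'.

Under the risk-neutral measure, an up-move has probability p* = (R−d)/(u−d) = 0.7069 and values discount at R = 1.24.
At expiry t=3: V(3,0)=0.0000, V(3,1)=0.0000, V(3,2)=81.0150, V(3,3)=221.6930
Node (2,0) S=84.0458: V=(p*·0.0000+(1−p*)·0.0000)/1.24=0.0000; Δ=(0.0000−0.0000)/(118.5046−69.7580)=0.0000; B=V−Δ·S=0.0000
Node (2,1) S=142.7766: V=(p*·81.0150+(1−p*)·0.0000)/1.24=46.1849; Δ=(81.0150−0.0000)/(201.3150−118.5046)=0.9783; B=V−Δ·S=-93.4962
Node (2,2) S=242.5482: V=(p*·221.6930+(1−p*)·81.0150)/1.24=145.5321; Δ=(221.6930−81.0150)/(341.9930−201.3150)=1.0000; B=V−Δ·S=-97.0161
Node (1,0) S=101.2600: V=(p*·46.1849+(1−p*)·0.0000)/1.24=26.3290; Δ=(46.1849−0.0000)/(142.7766−84.0458)=0.7864; B=V−Δ·S=-53.3001
Node (1,1) S=172.0200: V=(p*·145.5321+(1−p*)·46.1849)/1.24=93.8815; Δ=(145.5321−46.1849)/(242.5482−142.7766)=0.9957; B=V−Δ·S=-77.4068
Node (0,0) S=122.0000: V=(p*·93.8815+(1−p*)·26.3290)/1.24=59.7432; Δ=(93.8815−26.3290)/(172.0200−101.2600)=0.9547; B=V−Δ·S=-56.7266
The time-0 hedge costs 59.7432, which is the no-arbitrage price.

(0,0): Delta=0.9547 Bond=-56.7266
(1,0): Delta=0.7864 Bond=-53.3001
(1,1): Delta=0.9957 Bond=-77.4068
(2,0): Delta=0.0000 Bond=0.0000
(2,1): Delta=0.9783 Bond=-93.4962
(2,2): Delta=1.0000 Bond=-97.0161
V0=59.7432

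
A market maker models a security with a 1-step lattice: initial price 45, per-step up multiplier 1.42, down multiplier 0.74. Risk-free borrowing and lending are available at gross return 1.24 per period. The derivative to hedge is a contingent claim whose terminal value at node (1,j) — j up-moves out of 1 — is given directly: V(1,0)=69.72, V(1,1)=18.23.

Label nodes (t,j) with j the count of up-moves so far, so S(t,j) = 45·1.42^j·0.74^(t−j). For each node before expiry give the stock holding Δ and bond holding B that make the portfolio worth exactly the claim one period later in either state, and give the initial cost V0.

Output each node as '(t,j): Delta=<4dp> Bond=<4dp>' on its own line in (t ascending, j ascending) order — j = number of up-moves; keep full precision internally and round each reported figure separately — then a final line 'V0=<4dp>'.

(0,0): Delta=-1.6827 Bond=101.4139
V0=25.6933

Under the risk-neutral measure, an up-move has probability p* = (R−d)/(u−d) = 0.7353 and values discount at R = 1.24.
Payoff layer (t=1): V(1,0)=69.7200, V(1,1)=18.2300
Node (0,0) S=45.0000: V=(p*·18.2300+(1−p*)·69.7200)/1.24=25.6933; Δ=(18.2300−69.7200)/(63.9000−33.3000)=-1.6827; B=V−Δ·S=101.4139
Root portfolio cost Δ·45+B reproduces V0=25.6933.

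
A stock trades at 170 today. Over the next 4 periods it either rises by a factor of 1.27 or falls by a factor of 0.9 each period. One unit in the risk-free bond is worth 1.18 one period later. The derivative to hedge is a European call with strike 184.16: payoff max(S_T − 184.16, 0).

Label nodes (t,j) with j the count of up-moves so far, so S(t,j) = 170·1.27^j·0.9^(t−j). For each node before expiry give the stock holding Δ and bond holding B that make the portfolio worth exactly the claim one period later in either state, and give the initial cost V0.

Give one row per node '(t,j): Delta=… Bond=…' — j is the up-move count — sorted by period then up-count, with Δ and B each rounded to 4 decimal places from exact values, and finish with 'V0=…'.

(0,0): Delta=0.9588 Bond=-87.2547
(1,0): Delta=0.8406 Bond=-84.8657
(1,1): Delta=0.9858 Bond=-108.7767
(2,0): Delta=0.4775 Bond=-50.1520
(2,1): Delta=0.9232 Bond=-116.2096
(2,2): Delta=1.0000 Bond=-132.2608
(3,0): Delta=0.0000 Bond=0.0000
(3,1): Delta=0.5863 Bond=-78.2013
(3,2): Delta=1.0000 Bond=-156.0678
(3,3): Delta=1.0000 Bond=-156.0678
V0=75.7450

Since d<R<u, set p* = (R−d)/(u−d) = 0.7568; price each node as the discounted p*-expectation of its children.
Terminal payoffs: V(4,0)=0.0000, V(4,1)=0.0000, V(4,2)=37.9363, V(4,3)=129.2426, V(4,4)=258.0859
Node (3,0) S=123.9300: V=(p*·0.0000+(1−p*)·0.0000)/1.18=0.0000; Δ=(0.0000−0.0000)/(157.3911−111.5370)=0.0000; B=V−Δ·S=0.0000
Node (3,1) S=174.8790: V=(p*·37.9363+(1−p*)·0.0000)/1.18=24.3293; Δ=(37.9363−0.0000)/(222.0963−157.3911)=0.5863; B=V−Δ·S=-78.2013
Node (3,2) S=246.7737: V=(p*·129.2426+(1−p*)·37.9363)/1.18=90.7059; Δ=(129.2426−37.9363)/(313.4026−222.0963)=1.0000; B=V−Δ·S=-156.0678
Node (3,3) S=348.2251: V=(p*·258.0859+(1−p*)·129.2426)/1.18=192.1573; Δ=(258.0859−129.2426)/(442.2459−313.4026)=1.0000; B=V−Δ·S=-156.0678
Node (2,0) S=137.7000: V=(p*·24.3293+(1−p*)·0.0000)/1.18=15.6028; Δ=(24.3293−0.0000)/(174.8790−123.9300)=0.4775; B=V−Δ·S=-50.1520
Node (2,1) S=194.3100: V=(p*·90.7059+(1−p*)·24.3293)/1.18=63.1866; Δ=(90.7059−24.3293)/(246.7737−174.8790)=0.9232; B=V−Δ·S=-116.2096
Node (2,2) S=274.1930: V=(p*·192.1573+(1−p*)·90.7059)/1.18=141.9322; Δ=(192.1573−90.7059)/(348.2251−246.7737)=1.0000; B=V−Δ·S=-132.2608
Node (1,0) S=153.0000: V=(p*·63.1866+(1−p*)·15.6028)/1.18=43.7392; Δ=(63.1866−15.6028)/(194.3100−137.7000)=0.8406; B=V−Δ·S=-84.8657
Node (1,1) S=215.9000: V=(p*·141.9322+(1−p*)·63.1866)/1.18=104.0490; Δ=(141.9322−63.1866)/(274.1930−194.3100)=0.9858; B=V−Δ·S=-108.7767
Node (0,0) S=170.0000: V=(p*·104.0490+(1−p*)·43.7392)/1.18=75.7450; Δ=(104.0490−43.7392)/(215.9000−153.0000)=0.9588; B=V−Δ·S=-87.2547
Check: Δ(0,0)·S0 + B(0,0) = 75.7450 = V0.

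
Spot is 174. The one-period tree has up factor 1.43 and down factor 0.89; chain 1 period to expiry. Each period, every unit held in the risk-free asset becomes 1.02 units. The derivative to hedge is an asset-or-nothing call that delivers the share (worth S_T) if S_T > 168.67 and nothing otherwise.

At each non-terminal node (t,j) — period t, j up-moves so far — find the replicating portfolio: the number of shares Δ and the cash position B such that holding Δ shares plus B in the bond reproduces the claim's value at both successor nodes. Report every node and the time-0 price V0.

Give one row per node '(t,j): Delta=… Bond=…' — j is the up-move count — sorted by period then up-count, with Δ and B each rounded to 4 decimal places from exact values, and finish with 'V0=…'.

No-arbitrage ⇒ martingale measure with p* = (R−d)/(u−d) = 0.2407.
Terminal payoffs: V(1,0)=0.0000, V(1,1)=248.8200
Node (0,0) S=174.0000: V=(p*·248.8200+(1−p*)·0.0000)/1.02=58.7266; Δ=(248.8200−0.0000)/(248.8200−154.8600)=2.6481; B=V−Δ·S=-402.0512
Root portfolio cost Δ·174+B reproduces V0=58.7266.

(0,0): Delta=2.6481 Bond=-402.0512
V0=58.7266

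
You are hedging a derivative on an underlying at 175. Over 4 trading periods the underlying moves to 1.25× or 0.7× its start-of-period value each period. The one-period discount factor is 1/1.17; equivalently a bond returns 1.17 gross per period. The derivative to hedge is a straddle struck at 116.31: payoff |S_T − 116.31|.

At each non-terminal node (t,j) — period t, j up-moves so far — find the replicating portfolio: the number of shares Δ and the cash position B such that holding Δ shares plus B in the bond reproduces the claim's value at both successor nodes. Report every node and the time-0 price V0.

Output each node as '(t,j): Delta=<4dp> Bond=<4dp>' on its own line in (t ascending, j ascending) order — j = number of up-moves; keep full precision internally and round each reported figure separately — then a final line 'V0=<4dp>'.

(0,0): Delta=0.9696 Bond=-56.2559
(1,0): Delta=0.7623 Bond=-40.4245
(1,1): Delta=0.9894 Bond=-70.1420
(2,0): Delta=-0.4526 Bond=56.8811
(2,1): Delta=0.8781 Bond=-65.0290
(2,2): Delta=1.0000 Bond=-84.9660
(3,0): Delta=-1.0000 Bond=99.4103
(3,1): Delta=-0.4004 Bond=60.9578
(3,2): Delta=1.0000 Bond=-99.4103
(3,3): Delta=1.0000 Bond=-99.4103
V0=113.4301

Risk-neutral probability p* = (R−d)/(u−d) = (1.17−0.7)/(1.25−0.7) = 0.8545.
Terminal values V(4,·): V(4,0)=74.2925, V(4,1)=41.2788, V(4,2)=17.6744, V(4,3)=122.9478, V(4,4)=310.9361
(3,0): S=60.0250. Δ = (V_up−V_dn)/(S_up−S_dn) = (41.2788−74.2925)/(75.0312−42.0175) = -1.0000. V = [p*·41.2788 + (1−p*)·74.2925]/1.17 = 39.3853. B = V − Δ·S = 99.4103.
(3,1): S=107.1875. Δ = (V_up−V_dn)/(S_up−S_dn) = (17.6744−41.2788)/(133.9844−75.0312) = -0.4004. V = [p*·17.6744 + (1−p*)·41.2788]/1.17 = 18.0408. B = V − Δ·S = 60.9578.
(3,2): S=191.4062. Δ = (V_up−V_dn)/(S_up−S_dn) = (122.9478−17.6744)/(239.2578−133.9844) = 1.0000. V = [p*·122.9478 + (1−p*)·17.6744]/1.17 = 91.9960. B = V − Δ·S = -99.4103.
(3,3): S=341.7969. Δ = (V_up−V_dn)/(S_up−S_dn) = (310.9361−122.9478)/(427.2461−239.2578) = 1.0000. V = [p*·310.9361 + (1−p*)·122.9478]/1.17 = 242.3866. B = V − Δ·S = -99.4103.
(2,0): S=85.7500. Δ = (V_up−V_dn)/(S_up−S_dn) = (18.0408−39.3853)/(107.1875−60.0250) = -0.4526. V = [p*·18.0408 + (1−p*)·39.3853]/1.17 = 18.0730. B = V − Δ·S = 56.8811.
(2,1): S=153.1250. Δ = (V_up−V_dn)/(S_up−S_dn) = (91.9960−18.0408)/(191.4062−107.1875) = 0.8781. V = [p*·91.9960 + (1−p*)·18.0408]/1.17 = 69.4349. B = V − Δ·S = -65.0290.
(2,2): S=273.4375. Δ = (V_up−V_dn)/(S_up−S_dn) = (242.3866−91.9960)/(341.7969−191.4062) = 1.0000. V = [p*·242.3866 + (1−p*)·91.9960]/1.17 = 188.4715. B = V − Δ·S = -84.9660.
(1,0): S=122.5000. Δ = (V_up−V_dn)/(S_up−S_dn) = (69.4349−18.0730)/(153.1250−85.7500) = 0.7623. V = [p*·69.4349 + (1−p*)·18.0730]/1.17 = 52.9608. B = V − Δ·S = -40.4245.
(1,1): S=218.7500. Δ = (V_up−V_dn)/(S_up−S_dn) = (188.4715−69.4349)/(273.4375−153.1250) = 0.9894. V = [p*·188.4715 + (1−p*)·69.4349]/1.17 = 146.2881. B = V − Δ·S = -70.1420.
(0,0): S=175.0000. Δ = (V_up−V_dn)/(S_up−S_dn) = (146.2881−52.9608)/(218.7500−122.5000) = 0.9696. V = [p*·146.2881 + (1−p*)·52.9608]/1.17 = 113.4301. B = V − Δ·S = -56.2559.
Check: Δ(0,0)·S0 + B(0,0) = 113.4301 = V0.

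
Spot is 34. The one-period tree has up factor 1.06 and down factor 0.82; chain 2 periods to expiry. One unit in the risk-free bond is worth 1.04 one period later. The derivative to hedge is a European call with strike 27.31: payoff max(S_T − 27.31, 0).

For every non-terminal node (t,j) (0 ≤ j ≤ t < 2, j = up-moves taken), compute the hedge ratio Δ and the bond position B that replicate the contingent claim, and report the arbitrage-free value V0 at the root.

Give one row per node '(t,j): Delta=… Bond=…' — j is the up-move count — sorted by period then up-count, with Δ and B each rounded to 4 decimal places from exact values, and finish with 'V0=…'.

(0,0): Delta=0.9563 Bond=-23.7359
(1,0): Delta=0.3352 Bond=-7.3682
(1,1): Delta=1.0000 Bond=-26.2596
V0=8.7789

Risk-neutral probability p* = (R−d)/(u−d) = (1.04−0.82)/(1.06−0.82) = 0.9167.
Terminal payoffs: V(2,0)=0.0000, V(2,1)=2.2428, V(2,2)=10.8924
  t=1,j=0: stock 27.8800 → up 29.5528 (V=2.2428), down 22.8616 (V=0.0000). Price 1.9768; hedge Δ=0.3352, bond B=-7.3682.
  t=1,j=1: stock 36.0400 → up 38.2024 (V=10.8924), down 29.5528 (V=2.2428). Price 9.7804; hedge Δ=1.0000, bond B=-26.2596.
  t=0,j=0: stock 34.0000 → up 36.0400 (V=9.7804), down 27.8800 (V=1.9768). Price 8.7789; hedge Δ=0.9563, bond B=-23.7359.
Each (Δ,B) replicates both successor values, so the strategy is self-financing and V0 is arbitrage-free.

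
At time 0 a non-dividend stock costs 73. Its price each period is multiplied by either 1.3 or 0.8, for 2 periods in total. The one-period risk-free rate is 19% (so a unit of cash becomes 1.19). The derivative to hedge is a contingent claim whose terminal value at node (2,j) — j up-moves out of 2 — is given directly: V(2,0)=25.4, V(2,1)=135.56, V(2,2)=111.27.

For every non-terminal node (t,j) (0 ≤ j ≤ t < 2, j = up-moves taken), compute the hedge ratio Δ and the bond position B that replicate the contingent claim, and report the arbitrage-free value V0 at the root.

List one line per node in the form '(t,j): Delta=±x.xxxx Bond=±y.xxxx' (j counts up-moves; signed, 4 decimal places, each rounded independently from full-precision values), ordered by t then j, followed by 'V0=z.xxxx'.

The replicating-portfolio and risk-neutral prices coincide; use p* = (1.19−0.8)/(1.3−0.8) = 0.7800 for the latter.
Payoff layer (t=2): V(2,0)=25.4000, V(2,1)=135.5600, V(2,2)=111.2700
(1,0): S=58.4000. Δ = (V_up−V_dn)/(S_up−S_dn) = (135.5600−25.4000)/(75.9200−46.7200) = 3.7726. V = [p*·135.5600 + (1−p*)·25.4000]/1.19 = 93.5503. B = V − Δ·S = -126.7697.
(1,1): S=94.9000. Δ = (V_up−V_dn)/(S_up−S_dn) = (111.2700−135.5600)/(123.3700−75.9200) = -0.5119. V = [p*·111.2700 + (1−p*)·135.5600]/1.19 = 97.9948. B = V − Δ·S = 146.5748.
(0,0): S=73.0000. Δ = (V_up−V_dn)/(S_up−S_dn) = (97.9948−93.5503)/(94.9000−58.4000) = 0.1218. V = [p*·97.9948 + (1−p*)·93.5503]/1.19 = 81.5269. B = V − Δ·S = 72.6378.
The time-0 hedge costs 81.5269, which is the no-arbitrage price.

(0,0): Delta=0.1218 Bond=72.6378
(1,0): Delta=3.7726 Bond=-126.7697
(1,1): Delta=-0.5119 Bond=146.5748
V0=81.5269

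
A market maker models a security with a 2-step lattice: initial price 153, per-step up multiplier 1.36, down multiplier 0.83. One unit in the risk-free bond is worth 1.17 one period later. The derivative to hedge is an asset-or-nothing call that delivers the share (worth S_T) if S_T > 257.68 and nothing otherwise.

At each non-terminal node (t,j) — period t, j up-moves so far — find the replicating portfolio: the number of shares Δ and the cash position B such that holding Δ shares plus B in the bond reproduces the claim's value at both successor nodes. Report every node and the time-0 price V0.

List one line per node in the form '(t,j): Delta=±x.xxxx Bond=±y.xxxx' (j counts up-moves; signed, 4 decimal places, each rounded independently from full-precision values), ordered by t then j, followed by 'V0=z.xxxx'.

(0,0): Delta=1.9135 Bond=-207.6839
(1,0): Delta=0.0000 Bond=0.0000
(1,1): Delta=2.5660 Bond=-378.7788
V0=85.0753

Under the risk-neutral measure, an up-move has probability p* = (R−d)/(u−d) = 0.6415 and values discount at R = 1.17.
At expiry t=2: V(2,0)=0.0000, V(2,1)=0.0000, V(2,2)=282.9888
(1,0): S=126.9900. Δ = (V_up−V_dn)/(S_up−S_dn) = (0.0000−0.0000)/(172.7064−105.4017) = 0.0000. V = [p*·0.0000 + (1−p*)·0.0000]/1.17 = 0.0000. B = V − Δ·S = 0.0000.
(1,1): S=208.0800. Δ = (V_up−V_dn)/(S_up−S_dn) = (282.9888−0.0000)/(282.9888−172.7064) = 2.5660. V = [p*·282.9888 + (1−p*)·0.0000]/1.17 = 155.1624. B = V − Δ·S = -378.7788.
(0,0): S=153.0000. Δ = (V_up−V_dn)/(S_up−S_dn) = (155.1624−0.0000)/(208.0800−126.9900) = 1.9135. V = [p*·155.1624 + (1−p*)·0.0000]/1.17 = 85.0753. B = V − Δ·S = -207.6839.
The time-0 hedge costs 85.0753, which is the no-arbitrage price.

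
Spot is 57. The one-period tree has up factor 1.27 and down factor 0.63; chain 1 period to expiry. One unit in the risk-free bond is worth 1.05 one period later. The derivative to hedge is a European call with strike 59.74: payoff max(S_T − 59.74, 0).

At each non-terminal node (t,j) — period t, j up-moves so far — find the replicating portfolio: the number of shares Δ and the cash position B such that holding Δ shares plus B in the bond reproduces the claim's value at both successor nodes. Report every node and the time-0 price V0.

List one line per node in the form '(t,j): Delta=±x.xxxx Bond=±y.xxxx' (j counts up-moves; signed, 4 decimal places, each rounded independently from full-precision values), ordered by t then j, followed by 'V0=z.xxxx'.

(0,0): Delta=0.3468 Bond=-11.8594
V0=7.9062

Risk-neutral probability p* = (R−d)/(u−d) = (1.05−0.63)/(1.27−0.63) = 0.6562.
Terminal values V(1,·): V(1,0)=0.0000, V(1,1)=12.6500
Node (0,0) S=57.0000: V=(p*·12.6500+(1−p*)·0.0000)/1.05=7.9062; Δ=(12.6500−0.0000)/(72.3900−35.9100)=0.3468; B=V−Δ·S=-11.8594
Root portfolio cost Δ·57+B reproduces V0=7.9062.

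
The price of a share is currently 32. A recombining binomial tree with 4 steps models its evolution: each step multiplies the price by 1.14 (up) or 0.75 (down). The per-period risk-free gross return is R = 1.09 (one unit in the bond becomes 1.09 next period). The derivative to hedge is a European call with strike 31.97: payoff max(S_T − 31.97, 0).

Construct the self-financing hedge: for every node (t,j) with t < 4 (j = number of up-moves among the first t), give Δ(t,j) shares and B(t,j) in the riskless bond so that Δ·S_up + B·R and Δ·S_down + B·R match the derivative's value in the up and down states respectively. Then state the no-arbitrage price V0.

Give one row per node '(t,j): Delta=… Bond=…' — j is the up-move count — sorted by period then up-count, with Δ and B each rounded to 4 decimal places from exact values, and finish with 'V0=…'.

No-arbitrage ⇒ martingale measure with p* = (R−d)/(u−d) = 0.8718.
Terminal payoffs: V(4,0)=0.0000, V(4,1)=0.0000, V(4,2)=0.0000, V(4,3)=3.5871, V(4,4)=22.0767
(3,0): S=13.5000. Δ = (V_up−V_dn)/(S_up−S_dn) = (0.0000−0.0000)/(15.3900−10.1250) = 0.0000. V = [p*·0.0000 + (1−p*)·0.0000]/1.09 = 0.0000. B = V − Δ·S = 0.0000.
(3,1): S=20.5200. Δ = (V_up−V_dn)/(S_up−S_dn) = (0.0000−0.0000)/(23.3928−15.3900) = 0.0000. V = [p*·0.0000 + (1−p*)·0.0000]/1.09 = 0.0000. B = V − Δ·S = 0.0000.
(3,2): S=31.1904. Δ = (V_up−V_dn)/(S_up−S_dn) = (3.5871−0.0000)/(35.5571−23.3928) = 0.2949. V = [p*·3.5871 + (1−p*)·0.0000]/1.09 = 2.8690. B = V − Δ·S = -6.3286.
(3,3): S=47.4094. Δ = (V_up−V_dn)/(S_up−S_dn) = (22.0767−3.5871)/(54.0467−35.5571) = 1.0000. V = [p*·22.0767 + (1−p*)·3.5871]/1.09 = 18.0791. B = V − Δ·S = -29.3303.
(2,0): S=18.0000. Δ = (V_up−V_dn)/(S_up−S_dn) = (0.0000−0.0000)/(20.5200−13.5000) = 0.0000. V = [p*·0.0000 + (1−p*)·0.0000]/1.09 = 0.0000. B = V − Δ·S = 0.0000.
(2,1): S=27.3600. Δ = (V_up−V_dn)/(S_up−S_dn) = (2.8690−0.0000)/(31.1904−20.5200) = 0.2689. V = [p*·2.8690 + (1−p*)·0.0000]/1.09 = 2.2946. B = V − Δ·S = -5.0617.
(2,2): S=41.5872. Δ = (V_up−V_dn)/(S_up−S_dn) = (18.0791−2.8690)/(47.4094−31.1904) = 0.9378. V = [p*·18.0791 + (1−p*)·2.8690]/1.09 = 14.7974. B = V − Δ·S = -24.2031.
(1,0): S=24.0000. Δ = (V_up−V_dn)/(S_up−S_dn) = (2.2946−0.0000)/(27.3600−18.0000) = 0.2452. V = [p*·2.2946 + (1−p*)·0.0000]/1.09 = 1.8353. B = V − Δ·S = -4.0484.
(1,1): S=36.4800. Δ = (V_up−V_dn)/(S_up−S_dn) = (14.7974−2.2946)/(41.5872−27.3600) = 0.8788. V = [p*·14.7974 + (1−p*)·2.2946]/1.09 = 12.1050. B = V − Δ·S = -19.9533.
(0,0): S=32.0000. Δ = (V_up−V_dn)/(S_up−S_dn) = (12.1050−1.8353)/(36.4800−24.0000) = 0.8229. V = [p*·12.1050 + (1−p*)·1.8353]/1.09 = 9.8976. B = V − Δ·S = -16.4350.
Root portfolio cost Δ·32+B reproduces V0=9.8976.

(0,0): Delta=0.8229 Bond=-16.4350
(1,0): Delta=0.2452 Bond=-4.0484
(1,1): Delta=0.8788 Bond=-19.9533
(2,0): Delta=0.0000 Bond=0.0000
(2,1): Delta=0.2689 Bond=-5.0617
(2,2): Delta=0.9378 Bond=-24.2031
(3,0): Delta=0.0000 Bond=0.0000
(3,1): Delta=0.0000 Bond=0.0000
(3,2): Delta=0.2949 Bond=-6.3286
(3,3): Delta=1.0000 Bond=-29.3303
V0=9.8976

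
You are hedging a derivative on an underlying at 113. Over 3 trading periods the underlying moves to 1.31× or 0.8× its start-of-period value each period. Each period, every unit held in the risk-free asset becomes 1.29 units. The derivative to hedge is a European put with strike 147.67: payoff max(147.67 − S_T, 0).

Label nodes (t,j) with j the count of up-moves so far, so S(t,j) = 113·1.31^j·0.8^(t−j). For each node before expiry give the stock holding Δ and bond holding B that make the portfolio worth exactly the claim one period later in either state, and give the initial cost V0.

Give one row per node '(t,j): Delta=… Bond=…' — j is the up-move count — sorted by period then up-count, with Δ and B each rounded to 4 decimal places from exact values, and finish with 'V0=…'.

(0,0): Delta=-0.0422 Bond=4.8784
(1,0): Delta=-0.8794 Bond=81.9775
(1,1): Delta=-0.0213 Bond=3.2040
(2,0): Delta=-1.0000 Bond=114.4729
(2,1): Delta=-0.8764 Bond=105.3950
(2,2): Delta=0.0000 Bond=0.0000
V0=0.1118

Since d<R<u, set p* = (R−d)/(u−d) = 0.9608; price each node as the discounted p*-expectation of its children.
Payoff layer (t=3): V(3,0)=89.8140, V(3,1)=52.9308, V(3,2)=0.0000, V(3,3)=0.0000
Node (2,0) S=72.3200: V=(p*·52.9308+(1−p*)·89.8140)/1.29=42.1529; Δ=(52.9308−89.8140)/(94.7392−57.8560)=-1.0000; B=V−Δ·S=114.4729
Node (2,1) S=118.4240: V=(p*·0.0000+(1−p*)·52.9308)/1.29=1.6091; Δ=(0.0000−52.9308)/(155.1354−94.7392)=-0.8764; B=V−Δ·S=105.3950
Node (2,2) S=193.9193: V=(p*·0.0000+(1−p*)·0.0000)/1.29=0.0000; Δ=(0.0000−0.0000)/(254.0343−155.1354)=0.0000; B=V−Δ·S=0.0000
Node (1,0) S=90.4000: V=(p*·1.6091+(1−p*)·42.1529)/1.29=2.4799; Δ=(1.6091−42.1529)/(118.4240−72.3200)=-0.8794; B=V−Δ·S=81.9775
Node (1,1) S=148.0300: V=(p*·0.0000+(1−p*)·1.6091)/1.29=0.0489; Δ=(0.0000−1.6091)/(193.9193−118.4240)=-0.0213; B=V−Δ·S=3.2040
Node (0,0) S=113.0000: V=(p*·0.0489+(1−p*)·2.4799)/1.29=0.1118; Δ=(0.0489−2.4799)/(148.0300−90.4000)=-0.0422; B=V−Δ·S=4.8784
Check: Δ(0,0)·S0 + B(0,0) = 0.1118 = V0.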